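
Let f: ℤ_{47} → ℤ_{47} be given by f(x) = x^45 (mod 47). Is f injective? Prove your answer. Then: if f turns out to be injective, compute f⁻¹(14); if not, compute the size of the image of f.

37

Since 47 is prime, the nonzero elements of ℤ_{47} form a cyclic group of order 46.
As gcd(45, 46) = 1, raising to the 45th power is a bijection on this group: if a^45 ≡ b^45 then (ab^{−1})^45 = 1, and the only element of order dividing gcd(45, 46) = 1 is 1, so a = b.
With f(0) = 0 this makes f injective on all of ℤ_{47}, hence bijective (finite equal-size domain and codomain). In particular f is injective.
Since f is injective, we find the preimage of 14. The inverse of x ↦ x^45 on (ℤ_{47})^× is x ↦ x^45, because 45·45 = 2025 = 44·46 + 1 ≡ 1 (mod 46) and x^{46} = 1 for x ≠ 0 (Fermat). So f⁻¹(14) = 14^45 mod 47.
Repeated squaring mod 47: 14^1 ≡ 14, 14^2 ≡ 14² = 196 ≡ 8, 14^4 ≡ 8² = 64 ≡ 17, 14^8 ≡ 17² = 289 ≡ 7, 14^16 ≡ 7² = 49 ≡ 2, 14^32 ≡ 2² = 4. Since 45 = 32 + 8 + 4 + 1, 14^45 ≡ 4·7·17·14: 4·7 = 28, then 28·17 = 476 ≡ 6, then 6·14 = 84 ≡ 37. So 14^45 ≡ 37 (mod 47).
Hence f⁻¹(14) = 37.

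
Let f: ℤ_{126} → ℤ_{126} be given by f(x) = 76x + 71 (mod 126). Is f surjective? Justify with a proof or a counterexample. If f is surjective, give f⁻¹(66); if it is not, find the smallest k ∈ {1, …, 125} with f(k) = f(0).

63

Recall that surjectivity means every element of the codomain has a preimage under f.
Since gcd(76, 126) = 2, we have 76x ≡ 0 (mod 2) for all x, so f(x) ≡ 1 (mod 2).
But 0 ≢ 1 (mod 2), so 0 ∈ ℤ_{126} has no preimage. Therefore f is not surjective.
Since f is not surjective, we find the least positive k with f(k) = f(0): this means 76k ≡ 0 (mod 126), i.e. 126 ∣ 76k. Since gcd(76, 126) = 2, dividing through by 2 this holds exactly when 63 ∣ 38k, and as gcd(38, 63) = 1, exactly when 63 ∣ k.
The smallest positive such k is 63.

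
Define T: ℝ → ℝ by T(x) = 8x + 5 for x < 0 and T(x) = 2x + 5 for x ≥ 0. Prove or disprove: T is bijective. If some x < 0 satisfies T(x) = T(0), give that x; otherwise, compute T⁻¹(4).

-1/8

Both pieces are strictly increasing (slopes 8 and 2), so each is injective on its own interval.
The left piece maps (−∞, 0) onto (−∞, 5); the right piece maps [0, ∞) onto [5, ∞).
Since 5 = 5, the images partition ℝ: T is injective and surjective, hence bijective.
Because the two images are disjoint, no x < 0 has T(x) = T(0), so we compute T⁻¹(4): 4 lies in (−∞, 5), so solve 8x + 5 = 4: x = (4 − 5)/8 = −1/8.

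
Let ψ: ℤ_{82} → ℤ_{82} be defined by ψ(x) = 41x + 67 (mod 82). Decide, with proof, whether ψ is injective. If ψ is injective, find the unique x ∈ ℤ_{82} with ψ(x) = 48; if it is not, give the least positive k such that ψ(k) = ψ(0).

Recall that ψ is injective when ψ(a) = ψ(b) forces a = b.
We have gcd(41, 82) = 41 > 1. Taking a = 0 and b = 2: ψ(0) = 67 and ψ(2) = 41·2 + 67 = 149 ≡ 67 (mod 82).
So ψ(0) = ψ(2) while 0 ≠ 2, hence ψ is not injective.
Since ψ is not injective, we find the least positive k with ψ(k) = ψ(0): this means 41k ≡ 0 (mod 82), i.e. 82 ∣ 41k. Since gcd(41, 82) = 41, dividing through by 41 this holds exactly when 2 ∣ k.
The smallest positive such k is 2.

2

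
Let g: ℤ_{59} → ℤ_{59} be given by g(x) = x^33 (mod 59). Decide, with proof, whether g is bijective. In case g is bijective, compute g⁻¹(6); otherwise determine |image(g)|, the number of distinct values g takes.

Since 59 is prime, the nonzero elements of ℤ_{59} form a cyclic group of order 58.
As gcd(33, 58) = 1, raising to the 33rd power is a bijection on this group: if a^33 ≡ b^33 then (ab^{−1})^33 = 1, and the only element of order dividing gcd(33, 58) = 1 is 1, so a = b.
With g(0) = 0 this makes g injective on all of ℤ_{59}, hence bijective (finite equal-size domain and codomain). In particular g is bijective.
Since g is bijective, we find the preimage of 6. The inverse of x ↦ x^33 on (ℤ_{59})^× is x ↦ x^51, because 33·51 = 1683 = 29·58 + 1 ≡ 1 (mod 58) and x^{58} = 1 for x ≠ 0 (Fermat). So g⁻¹(6) = 6^51 mod 59.
Repeated squaring mod 59: 6^1 ≡ 6, 6^2 ≡ 6² = 36, 6^4 ≡ 36² = 1296 ≡ 57, 6^8 ≡ 57² = 3249 ≡ 4, 6^16 ≡ 4² = 16, 6^32 ≡ 16² = 256 ≡ 20. Since 51 = 32 + 16 + 2 + 1, 6^51 ≡ 20·16·36·6: 20·16 = 320 ≡ 25, then 25·36 = 900 ≡ 15, then 15·6 = 90 ≡ 31. So 6^51 ≡ 31 (mod 59).
Hence g⁻¹(6) = 31.

31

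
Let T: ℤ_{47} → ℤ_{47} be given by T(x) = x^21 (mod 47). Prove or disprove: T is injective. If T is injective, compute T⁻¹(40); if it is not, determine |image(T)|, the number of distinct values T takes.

Since 47 is prime, the nonzero elements of ℤ_{47} form a cyclic group of order 46.
As gcd(21, 46) = 1, raising to the 21st power is a bijection on this group: if u^21 ≡ v^21 then (uv^{−1})^21 = 1, and the only element of order dividing gcd(21, 46) = 1 is 1, so u = v.
With T(0) = 0 this makes T injective on all of ℤ_{47}, hence bijective (finite equal-size domain and codomain). In particular T is injective.
Since T is injective, we find the preimage of 40. The inverse of x ↦ x^21 on (ℤ_{47})^× is x ↦ x^11, because 21·11 = 231 = 5·46 + 1 ≡ 1 (mod 46) and x^{46} = 1 for x ≠ 0 (Fermat). So T⁻¹(40) = 40^11 mod 47.
Repeated squaring mod 47: 40^1 ≡ 40, 40^2 ≡ 40² = 1600 ≡ 2, 40^4 ≡ 2² = 4, 40^8 ≡ 4² = 16. Since 11 = 8 + 2 + 1, 40^11 ≡ 16·2·40: 16·2 = 32, then 32·40 = 1280 ≡ 11. So 40^11 ≡ 11 (mod 47).
Hence T⁻¹(40) = 11.

11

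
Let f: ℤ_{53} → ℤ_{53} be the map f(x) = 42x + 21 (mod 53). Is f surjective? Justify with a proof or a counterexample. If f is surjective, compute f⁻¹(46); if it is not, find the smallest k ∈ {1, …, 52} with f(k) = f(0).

17

Since gcd(42, 53) = 1, 42 is invertible modulo 53. Euclid's algorithm: 53 = 1·42 + 11, 42 = 3·11 + 9, 11 = 1·9 + 2, 9 = 4·2 + 1; back-substituting gives 1 = 24·42 − 19·53, so 42⁻¹ ≡ 24 (mod 53).
For any y ∈ ℤ_{53}, x = 24(y − 21) mod 53 satisfies f(x) = 42·24(y − 21) + 21 ≡ y (since 42·24 ≡ 1 mod 53). So every y has a preimage.
Thus f is surjective.
Since f is surjective, we find f⁻¹(46): we need 42x ≡ 46 − 21 ≡ 25 (mod 53). Using 42⁻¹ = 24: x ≡ 24·25 = 600 = 11·53 + 17, so x = 17.
Check: f(17) = 42·17 + 21 = 735 = 13·53 + 46 ≡ 46 (mod 53).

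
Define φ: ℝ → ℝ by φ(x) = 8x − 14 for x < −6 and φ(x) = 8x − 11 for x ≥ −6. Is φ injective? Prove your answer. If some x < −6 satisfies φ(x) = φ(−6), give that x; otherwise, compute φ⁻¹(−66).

Both pieces are strictly increasing (slopes 8 and 8), so each is injective on its own interval.
The left piece maps (−∞, −6) onto (−∞, −62); the right piece maps [−6, ∞) onto [−59, ∞).
These images are disjoint, so no value is attained by both pieces. Therefore φ is injective.
Because the two images are disjoint, no x < −6 has φ(x) = φ(−6), so we compute φ⁻¹(−66): −66 lies in (−∞, −62), so solve 8x − 14 = −66: x = (−66 + 14)/8 = −13/2.

-13/2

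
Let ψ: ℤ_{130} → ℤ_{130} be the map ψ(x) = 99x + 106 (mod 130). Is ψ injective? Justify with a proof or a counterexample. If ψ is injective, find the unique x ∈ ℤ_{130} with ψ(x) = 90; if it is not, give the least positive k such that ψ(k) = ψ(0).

Suppose ψ(s) = ψ(t) in ℤ_{130}. Then 99s + 106 ≡ 99t + 106 (mod 130), therefore 99(s − t) ≡ 0 (mod 130).
Since gcd(99, 130) = 1, 99 is invertible modulo 130, so s − t ≡ 0 (mod 130), i.e. s = t.
Thus ψ is injective.
We now compute 99⁻¹ mod 130 explicitly. Euclid's algorithm: 130 = 1·99 + 31, 99 = 3·31 + 6, 31 = 5·6 + 1; back-substituting gives 1 = 109·99 − 83·130, so 99⁻¹ ≡ 109 (mod 130).
Since ψ is injective, we find ψ⁻¹(90): we need 99x ≡ 90 − 106 ≡ 114 (mod 130). Using 99⁻¹ = 109: x ≡ 109·114 = 12426 = 95·130 + 76, so x = 76.
Check: ψ(76) = 99·76 + 106 = 7630 = 58·130 + 90 ≡ 90 (mod 130).

76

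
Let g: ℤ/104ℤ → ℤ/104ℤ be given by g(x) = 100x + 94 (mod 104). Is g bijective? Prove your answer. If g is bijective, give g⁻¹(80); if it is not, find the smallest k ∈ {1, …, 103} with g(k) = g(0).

26

Recall: g is injective when g(u) = g(v) forces u = v.
We have gcd(100, 104) = 4 > 1. Taking u = 0 and v = 26: g(0) = 94 and g(26) = 100·26 + 94 = 2694 ≡ 94 (mod 104).
So g(0) = g(26) while 0 ≠ 26, so g is not injective, hence not bijective.
Since g is not bijective, we find the least positive k with g(k) = g(0): this means 100k ≡ 0 (mod 104), i.e. 104 ∣ 100k. Since gcd(100, 104) = 4, dividing through by 4 this holds exactly when 26 ∣ 25k, and as gcd(25, 26) = 1, exactly when 26 ∣ k.
The smallest positive such k is 26.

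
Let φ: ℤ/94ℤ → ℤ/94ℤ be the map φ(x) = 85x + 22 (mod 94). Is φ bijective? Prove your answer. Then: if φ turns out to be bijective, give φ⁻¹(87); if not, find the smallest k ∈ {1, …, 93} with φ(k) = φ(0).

Suppose φ(s) = φ(t) in ℤ/94ℤ. Then 85s + 22 ≡ 85t + 22 (mod 94), thus 85(s − t) ≡ 0 (mod 94).
Since gcd(85, 94) = 1, 85 is invertible modulo 94, thus s − t ≡ 0 (mod 94), i.e. s = t.
We now compute 85⁻¹ mod 94 explicitly. Euclid's algorithm: 94 = 1·85 + 9, 85 = 9·9 + 4, 9 = 2·4 + 1; back-substituting gives 1 = 73·85 − 66·94, so 85⁻¹ ≡ 73 (mod 94).
Then y ↦ 73(y − 22) is a two-sided inverse to φ, so every y ∈ ℤ/94ℤ has a preimage.
So φ is bijective.
Since φ is bijective, we compute φ⁻¹(87): solve 85x + 22 ≡ 87 (mod 94), i.e. 85x ≡ 65 (mod 94).
Multiplying by 85⁻¹ = 73 gives x ≡ 73·65 = 4745 = 50·94 + 45 ≡ 45 (mod 94).
Check: φ(45) = 85·45 + 22 = 3847 = 40·94 + 87 ≡ 87 (mod 94).

45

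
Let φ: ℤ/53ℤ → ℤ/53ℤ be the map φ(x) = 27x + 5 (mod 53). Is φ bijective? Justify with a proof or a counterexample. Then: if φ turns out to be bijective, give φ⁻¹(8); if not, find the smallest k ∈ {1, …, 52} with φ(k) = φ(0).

Suppose φ(s) = φ(t) in ℤ/53ℤ. Then 27s + 5 ≡ 27t + 5 (mod 53), thus 27(s − t) ≡ 0 (mod 53).
Since gcd(27, 53) = 1, 27 is invertible modulo 53, therefore s − t ≡ 0 (mod 53), i.e. s = t.
We now compute 27⁻¹ mod 53 explicitly. Euclid's algorithm: 53 = 1·27 + 26, 27 = 1·26 + 1; back-substituting gives 1 = 2·27 − 1·53, so 27⁻¹ ≡ 2 (mod 53).
Then y ↦ 2(y − 5) is a two-sided inverse to φ, so every y ∈ ℤ/53ℤ has a preimage.
So φ is bijective.
Since φ is bijective, we find φ⁻¹(8): we need 27x ≡ 8 − 5 ≡ 3 (mod 53). Using 27⁻¹ = 2: x ≡ 2·3 = 6, so x = 6.
Check: φ(6) = 27·6 + 5 = 167 = 3·53 + 8 ≡ 8 (mod 53).

6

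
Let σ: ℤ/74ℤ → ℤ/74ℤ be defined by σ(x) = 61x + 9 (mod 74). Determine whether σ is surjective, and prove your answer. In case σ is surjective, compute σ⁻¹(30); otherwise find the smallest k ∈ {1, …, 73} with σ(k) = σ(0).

Since gcd(61, 74) = 1, 61 is invertible modulo 74. Euclid's algorithm: 74 = 1·61 + 13, 61 = 4·13 + 9, 13 = 1·9 + 4, 9 = 2·4 + 1; back-substituting gives 1 = 17·61 − 14·74, so 61⁻¹ ≡ 17 (mod 74).
For any y ∈ ℤ/74ℤ, x = 17(y − 9) mod 74 satisfies σ(x) = 61·17(y − 9) + 9 ≡ y (since 61·17 ≡ 1 mod 74). So every y has a preimage.
So σ is surjective.
Since σ is surjective, we compute σ⁻¹(30): solve 61x + 9 ≡ 30 (mod 74), i.e. 61x ≡ 21 (mod 74).
Multiplying by 61⁻¹ = 17 gives x ≡ 17·21 = 357 = 4·74 + 61 ≡ 61 (mod 74).
Check: σ(61) = 61·61 + 9 = 3730 = 50·74 + 30 ≡ 30 (mod 74).

61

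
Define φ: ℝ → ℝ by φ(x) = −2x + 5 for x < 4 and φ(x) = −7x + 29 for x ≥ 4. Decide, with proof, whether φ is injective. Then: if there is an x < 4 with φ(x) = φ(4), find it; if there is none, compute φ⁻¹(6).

Both pieces are strictly decreasing (slopes −2 and −7), so each is injective on its own interval.
The left piece maps (−∞, 4) onto (−3, ∞); the right piece maps [4, ∞) onto (−∞, 1].
These images overlap. In particular φ(4) = 1 (right piece), and solving −2x + 5 = 1 on the left piece gives x = 2 < 4.
So φ(2) = φ(4) with 2 ≠ 4, and φ is not injective. This x = 2 is the requested value below 4.

2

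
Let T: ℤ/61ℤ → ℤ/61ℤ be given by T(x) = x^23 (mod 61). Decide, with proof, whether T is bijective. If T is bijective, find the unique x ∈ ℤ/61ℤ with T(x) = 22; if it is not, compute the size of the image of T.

57

Since 61 is prime, the nonzero elements of ℤ/61ℤ form a cyclic group of order 60.
As gcd(23, 60) = 1, raising to the 23rd power is a bijection on this group: if u^23 ≡ v^23 then (uv^{−1})^23 = 1, and the only element of order dividing gcd(23, 60) = 1 is 1, so u = v.
With T(0) = 0 this makes T injective on all of ℤ/61ℤ, hence bijective (finite equal-size domain and codomain). In particular T is bijective.
Since T is bijective, we find the preimage of 22. The inverse of x ↦ x^23 on (ℤ/61ℤ)^× is x ↦ x^47, because 23·47 = 1081 = 18·60 + 1 ≡ 1 (mod 60) and x^{60} = 1 for x ≠ 0 (Fermat). So T⁻¹(22) = 22^47 mod 61.
Repeated squaring mod 61: 22^1 ≡ 22, 22^2 ≡ 22² = 484 ≡ 57, 22^4 ≡ 57² = 3249 ≡ 16, 22^8 ≡ 16² = 256 ≡ 12, 22^16 ≡ 12² = 144 ≡ 22, 22^32 ≡ 22² = 484 ≡ 57. Since 47 = 32 + 8 + 4 + 2 + 1, 22^47 ≡ 57·12·16·57·22: 57·12 = 684 ≡ 13, then 13·16 = 208 ≡ 25, then 25·57 = 1425 ≡ 22, then 22·22 = 484 ≡ 57. So 22^47 ≡ 57 (mod 61).
Hence T⁻¹(22) = 57.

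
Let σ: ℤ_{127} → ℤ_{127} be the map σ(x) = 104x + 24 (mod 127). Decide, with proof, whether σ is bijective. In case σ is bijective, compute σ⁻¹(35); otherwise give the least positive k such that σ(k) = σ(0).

121

By definition, injectivity means: for all u, v in the domain, σ(u) = σ(v) implies u = v.
If σ(u) = σ(v), then 104u ≡ 104v (mod 127). Because gcd(104, 127) = 1, we may cancel 104 to get u ≡ v (mod 127).
We now compute 104⁻¹ mod 127 explicitly. Euclid's algorithm: 127 = 1·104 + 23, 104 = 4·23 + 12, 23 = 1·12 + 11, 12 = 1·11 + 1; back-substituting gives 1 = 11·104 − 9·127, so 104⁻¹ ≡ 11 (mod 127).
For any y ∈ ℤ_{127}, x = 11(y − 24) mod 127 satisfies σ(x) = 104·11(y − 24) + 24 ≡ y (since 104·11 ≡ 1 mod 127). So every y has a preimage.
Hence σ is bijective.
Since σ is bijective, we compute σ⁻¹(35): solve 104x + 24 ≡ 35 (mod 127), i.e. 104x ≡ 11 (mod 127).
Multiplying by 104⁻¹ = 11 gives x ≡ 11·11 = 121 ≡ 121 (mod 127).
Check: σ(121) = 104·121 + 24 = 12608 = 99·127 + 35 ≡ 35 (mod 127).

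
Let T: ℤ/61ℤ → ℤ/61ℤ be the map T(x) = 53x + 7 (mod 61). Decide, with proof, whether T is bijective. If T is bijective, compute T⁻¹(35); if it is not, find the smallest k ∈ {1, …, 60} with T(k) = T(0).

Suppose T(x_1) = T(x_2) in ℤ/61ℤ. Then 53x_1 + 7 ≡ 53x_2 + 7 (mod 61), so 53(x_1 − x_2) ≡ 0 (mod 61).
Since gcd(53, 61) = 1, 53 is invertible modulo 61, therefore x_1 − x_2 ≡ 0 (mod 61), i.e. x_1 = x_2.
We now compute 53⁻¹ mod 61 explicitly. Euclid's algorithm: 61 = 1·53 + 8, 53 = 6·8 + 5, 8 = 1·5 + 3, 5 = 1·3 + 2, 3 = 1·2 + 1; back-substituting gives 1 = 38·53 − 33·61, so 53⁻¹ ≡ 38 (mod 61).
For any y ∈ ℤ/61ℤ, x = 38(y − 7) mod 61 satisfies T(x) = 53·38(y − 7) + 7 ≡ y (since 53·38 ≡ 1 mod 61). So every y has a preimage.
Hence T is bijective.
Since T is bijective, we find T⁻¹(35): we need 53x ≡ 35 − 7 ≡ 28 (mod 61). Using 53⁻¹ = 38: x ≡ 38·28 = 1064 = 17·61 + 27, so x = 27.
Check: T(27) = 53·27 + 7 = 1438 = 23·61 + 35 ≡ 35 (mod 61).

27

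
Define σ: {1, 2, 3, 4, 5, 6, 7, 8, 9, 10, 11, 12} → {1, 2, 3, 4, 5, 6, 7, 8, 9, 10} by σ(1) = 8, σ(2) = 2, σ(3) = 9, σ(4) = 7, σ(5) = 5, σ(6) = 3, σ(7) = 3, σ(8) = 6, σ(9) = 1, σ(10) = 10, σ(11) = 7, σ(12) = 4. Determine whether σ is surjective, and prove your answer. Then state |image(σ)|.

10

Every element of the codomain has a preimage: 1 = σ(9), 2 = σ(2), 3 = σ(6), 4 = σ(12), 5 = σ(5), 6 = σ(8), 7 = σ(4), 8 = σ(1), 9 = σ(3), 10 = σ(10).
Thus σ is surjective.
The image of σ is {1, 2, 3, 4, 5, 6, 7, 8, 9, 10}, which has 10 elements.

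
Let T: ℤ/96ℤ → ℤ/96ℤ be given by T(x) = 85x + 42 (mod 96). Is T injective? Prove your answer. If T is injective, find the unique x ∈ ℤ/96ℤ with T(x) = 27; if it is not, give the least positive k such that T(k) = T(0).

45

Suppose T(u) = T(v) in ℤ/96ℤ. Then 85u + 42 ≡ 85v + 42 (mod 96), so 85(u − v) ≡ 0 (mod 96).
Since gcd(85, 96) = 1, 85 is invertible modulo 96, hence u − v ≡ 0 (mod 96), i.e. u = v.
So T is injective.
We now compute 85⁻¹ mod 96 explicitly. Euclid's algorithm: 96 = 1·85 + 11, 85 = 7·11 + 8, 11 = 1·8 + 3, 8 = 2·3 + 2, 3 = 1·2 + 1; back-substituting gives 1 = 61·85 − 54·96, so 85⁻¹ ≡ 61 (mod 96).
Since T is injective, we compute T⁻¹(27): solve 85x + 42 ≡ 27 (mod 96), i.e. 85x ≡ 81 (mod 96).
Multiplying by 85⁻¹ = 61 gives x ≡ 61·81 = 4941 = 51·96 + 45 ≡ 45 (mod 96).
Check: T(45) = 85·45 + 42 = 3867 = 40·96 + 27 ≡ 27 (mod 96).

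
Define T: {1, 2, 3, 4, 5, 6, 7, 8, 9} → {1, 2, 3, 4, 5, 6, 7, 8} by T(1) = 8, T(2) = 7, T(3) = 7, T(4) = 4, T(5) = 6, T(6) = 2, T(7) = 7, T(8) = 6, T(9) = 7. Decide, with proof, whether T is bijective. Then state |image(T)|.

5

T(2) = 7 = T(3) with 2 ≠ 3, so T is not injective, hence not bijective.
The image of T is {2, 4, 6, 7, 8}, which has 5 elements.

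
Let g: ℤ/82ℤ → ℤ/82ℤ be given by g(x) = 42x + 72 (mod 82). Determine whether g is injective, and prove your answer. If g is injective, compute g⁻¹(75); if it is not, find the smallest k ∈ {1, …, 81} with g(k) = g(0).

We have gcd(42, 82) = 2 > 1. Taking x_1 = 0 and x_2 = 41: g(0) = 72 and g(41) = 42·41 + 72 = 1794 ≡ 72 (mod 82).
So g(0) = g(41) while 0 ≠ 41, so g is not injective.
Since g is not injective, we find the least positive k with g(k) = g(0): this means 42k ≡ 0 (mod 82), i.e. 82 ∣ 42k. Since gcd(42, 82) = 2, dividing through by 2 this holds exactly when 41 ∣ 21k, and as gcd(21, 41) = 1, exactly when 41 ∣ k.
The smallest positive such k is 41.

41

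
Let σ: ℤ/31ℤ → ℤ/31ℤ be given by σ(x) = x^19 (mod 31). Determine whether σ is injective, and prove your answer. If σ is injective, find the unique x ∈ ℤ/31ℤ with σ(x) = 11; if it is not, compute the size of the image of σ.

22

Since 31 is prime, the nonzero elements of ℤ/31ℤ form a cyclic group of order 30.
As gcd(19, 30) = 1, raising to the 19th power is a bijection on this group: if x_1^19 ≡ x_2^19 then (x_1x_2^{−1})^19 = 1, and the only element of order dividing gcd(19, 30) = 1 is 1, so x_1 = x_2.
With σ(0) = 0 this makes σ injective on all of ℤ/31ℤ, hence bijective (finite equal-size domain and codomain). In particular σ is injective.
Since σ is injective, we find the preimage of 11. The inverse of x ↦ x^19 on (ℤ/31ℤ)^× is x ↦ x^19, because 19·19 = 361 = 12·30 + 1 ≡ 1 (mod 30) and x^{30} = 1 for x ≠ 0 (Fermat). So σ⁻¹(11) = 11^19 mod 31.
Repeated squaring mod 31: 11^1 ≡ 11, 11^2 ≡ 11² = 121 ≡ 28, 11^4 ≡ 28² = 784 ≡ 9, 11^8 ≡ 9² = 81 ≡ 19, 11^16 ≡ 19² = 361 ≡ 20. Since 19 = 16 + 2 + 1, 11^19 ≡ 20·28·11: 20·28 = 560 ≡ 2, then 2·11 = 22. So 11^19 ≡ 22 (mod 31).
Hence σ⁻¹(11) = 22.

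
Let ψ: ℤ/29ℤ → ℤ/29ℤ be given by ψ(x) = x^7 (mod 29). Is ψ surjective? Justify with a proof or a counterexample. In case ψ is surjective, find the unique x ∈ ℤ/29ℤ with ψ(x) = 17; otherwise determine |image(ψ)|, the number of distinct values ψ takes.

5

ψ(2): Repeated squaring mod 29: 2^1 ≡ 2, 2^2 ≡ 2² = 4, 2^4 ≡ 4² = 16. Since 7 = 4 + 2 + 1, 2^7 ≡ 16·4·2: 16·4 = 64 ≡ 6, then 6·2 = 12. So 2^7 ≡ 12 (mod 29).
ψ(3): Repeated squaring mod 29: 3^1 ≡ 3, 3^2 ≡ 3² = 9, 3^4 ≡ 9² = 81 ≡ 23. Since 7 = 4 + 2 + 1, 3^7 ≡ 23·9·3: 23·9 = 207 ≡ 4, then 4·3 = 12. So 3^7 ≡ 12 (mod 29).
So ψ(2) = ψ(3) = 12 while 2 ≠ 3, therefore ψ is not injective.
A non-injective map from the 29-element set ℤ/29ℤ to itself takes at most 28 distinct values, so it cannot be surjective. Thus ψ is not surjective.
Since ψ is not surjective, we determine |image(ψ)|. Computing x^7 mod 29 for each x (by repeated squaring, reducing mod 29 at every step), the values ψ(0), ψ(1), …, ψ(28) are: 0, 1, 12, 12, 28, 28, 28, 1, 17, 28, 17, 12, 17, 28, 12, 17, 1, 12, 17, 12, 1, 12, 28, 1, 1, 1, 17, 17, 28.
The distinct values are {0, 1, 12, 17, 28}; there are 5 of them.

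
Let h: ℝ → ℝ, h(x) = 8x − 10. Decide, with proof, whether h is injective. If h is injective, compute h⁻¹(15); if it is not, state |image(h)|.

Suppose h(u) = h(v). Then 8u − 10 = 8v − 10, therefore 8u = 8v, so u = v.
So h is injective.
Since h is injective, we compute h⁻¹(15) = (15 + 10)/8 = 25/8.

25/8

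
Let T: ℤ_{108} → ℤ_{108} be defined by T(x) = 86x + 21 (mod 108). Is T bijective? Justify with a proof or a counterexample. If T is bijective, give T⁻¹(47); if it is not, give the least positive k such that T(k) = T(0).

54

We have gcd(86, 108) = 2 > 1. Taking a = 0 and b = 54: T(0) = 21 and T(54) = 86·54 + 21 = 4665 ≡ 21 (mod 108).
So T(0) = T(54) while 0 ≠ 54, so T is not injective, hence not bijective.
Since T is not bijective, we find the least positive k with T(k) = T(0): this means 86k ≡ 0 (mod 108), i.e. 108 ∣ 86k. Since gcd(86, 108) = 2, dividing through by 2 this holds exactly when 54 ∣ 43k, and as gcd(43, 54) = 1, exactly when 54 ∣ k.
The smallest positive such k is 54.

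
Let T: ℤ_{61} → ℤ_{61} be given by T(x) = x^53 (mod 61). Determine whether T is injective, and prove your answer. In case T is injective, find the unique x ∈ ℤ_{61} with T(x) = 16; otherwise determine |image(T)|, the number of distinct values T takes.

12

Since 61 is prime, the nonzero elements of ℤ_{61} form a cyclic group of order 60.
As gcd(53, 60) = 1, raising to the 53rd power is a bijection on this group: if a^53 ≡ b^53 then (ab^{−1})^53 = 1, and the only element of order dividing gcd(53, 60) = 1 is 1, so a = b.
With T(0) = 0 this makes T injective on all of ℤ_{61}, hence bijective (finite equal-size domain and codomain). In particular T is injective.
Since T is injective, we find the preimage of 16. The inverse of x ↦ x^53 on (ℤ_{61})^× is x ↦ x^17, because 53·17 = 901 = 15·60 + 1 ≡ 1 (mod 60) and x^{60} = 1 for x ≠ 0 (Fermat). So T⁻¹(16) = 16^17 mod 61.
Repeated squaring mod 61: 16^1 ≡ 16, 16^2 ≡ 16² = 256 ≡ 12, 16^4 ≡ 12² = 144 ≡ 22, 16^8 ≡ 22² = 484 ≡ 57, 16^16 ≡ 57² = 3249 ≡ 16. Since 17 = 16 + 1, 16^17 ≡ 16·16: 16·16 = 256 ≡ 12. So 16^17 ≡ 12 (mod 61).
Hence T⁻¹(16) = 12.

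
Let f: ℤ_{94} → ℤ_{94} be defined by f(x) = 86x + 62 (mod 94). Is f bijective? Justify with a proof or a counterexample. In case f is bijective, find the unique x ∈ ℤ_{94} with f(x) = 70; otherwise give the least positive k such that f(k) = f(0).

47

We have gcd(86, 94) = 2 > 1. Taking s = 0 and t = 47: f(0) = 62 and f(47) = 86·47 + 62 = 4104 ≡ 62 (mod 94).
So f(0) = f(47) while 0 ≠ 47, hence f is not injective, hence not bijective.
Since f is not bijective, we find the least positive k with f(k) = f(0): this means 86k ≡ 0 (mod 94), i.e. 94 ∣ 86k. Since gcd(86, 94) = 2, dividing through by 2 this holds exactly when 47 ∣ 43k, and as gcd(43, 47) = 1, exactly when 47 ∣ k.
The smallest positive such k is 47.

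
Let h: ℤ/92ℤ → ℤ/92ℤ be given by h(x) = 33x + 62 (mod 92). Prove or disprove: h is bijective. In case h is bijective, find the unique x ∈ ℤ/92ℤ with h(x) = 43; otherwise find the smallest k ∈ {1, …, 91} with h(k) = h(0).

If h(a) = h(b), then 33a ≡ 33b (mod 92). Because gcd(33, 92) = 1, we may cancel 33 to get a ≡ b (mod 92).
We now compute 33⁻¹ mod 92 explicitly. Euclid's algorithm: 92 = 2·33 + 26, 33 = 1·26 + 7, 26 = 3·7 + 5, 7 = 1·5 + 2, 5 = 2·2 + 1; back-substituting gives 1 = 53·33 − 19·92, so 33⁻¹ ≡ 53 (mod 92).
Then y ↦ 53(y − 62) is a two-sided inverse to h, so every y ∈ ℤ/92ℤ has a preimage.
Therefore h is bijective.
Since h is bijective, we find h⁻¹(43): we need 33x ≡ 43 − 62 ≡ 73 (mod 92). Using 33⁻¹ = 53: x ≡ 53·73 = 3869 = 42·92 + 5, so x = 5.
Check: h(5) = 33·5 + 62 = 227 = 2·92 + 43 ≡ 43 (mod 92).

5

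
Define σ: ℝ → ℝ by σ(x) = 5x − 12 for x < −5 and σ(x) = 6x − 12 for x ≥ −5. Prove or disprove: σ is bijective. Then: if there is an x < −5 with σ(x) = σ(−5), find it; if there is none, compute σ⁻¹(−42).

Both pieces are strictly increasing (slopes 5 and 6), so each is injective on its own interval.
The left piece maps (−∞, −5) onto (−∞, −37); the right piece maps [−5, ∞) onto [−42, ∞).
These images overlap. In particular σ(−5) = −42 (right piece), and solving 5x − 12 = −42 on the left piece gives x = −6 < −5.
So σ(−6) = σ(−5) with −6 ≠ −5, and σ is not injective, hence not bijective. This x = −6 is the requested value below −5.

-6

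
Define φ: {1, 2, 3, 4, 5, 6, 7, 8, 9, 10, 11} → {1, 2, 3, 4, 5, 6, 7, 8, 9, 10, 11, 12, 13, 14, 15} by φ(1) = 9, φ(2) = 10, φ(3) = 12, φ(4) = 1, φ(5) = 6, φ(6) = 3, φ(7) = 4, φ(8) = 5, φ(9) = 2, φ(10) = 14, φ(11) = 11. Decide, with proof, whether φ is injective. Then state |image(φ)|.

The values φ(1), …, φ(11) are 9, 10, 12, 1, 6, 3, 4, 5, 2, 14, 11 — all distinct.
So φ(s) = φ(t) only when s = t, and φ is injective.
The image of φ is {1, 2, 3, 4, 5, 6, 9, 10, 11, 12, 14}, which has 11 elements.

11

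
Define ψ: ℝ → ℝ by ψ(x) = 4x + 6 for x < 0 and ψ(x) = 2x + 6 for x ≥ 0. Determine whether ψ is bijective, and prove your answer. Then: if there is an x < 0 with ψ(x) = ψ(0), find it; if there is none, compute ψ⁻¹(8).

1

Both pieces are strictly increasing (slopes 4 and 2), so each is injective on its own interval.
The left piece maps (−∞, 0) onto (−∞, 6); the right piece maps [0, ∞) onto [6, ∞).
Since 6 = 6, the images partition ℝ: ψ is injective and surjective, hence bijective.
Because the two images are disjoint, no x < 0 has ψ(x) = ψ(0), so we compute ψ⁻¹(8): 8 lies in [6, ∞), so solve 2x + 6 = 8: x = (8 − 6)/2 = 1.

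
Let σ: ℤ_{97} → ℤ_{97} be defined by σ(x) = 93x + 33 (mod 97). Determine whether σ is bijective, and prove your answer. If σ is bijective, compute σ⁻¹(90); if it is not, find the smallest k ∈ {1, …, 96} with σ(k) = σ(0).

Suppose σ(u) = σ(v) in ℤ_{97}. Then 93u + 33 ≡ 93v + 33 (mod 97), hence 93(u − v) ≡ 0 (mod 97).
Since gcd(93, 97) = 1, 93 is invertible modulo 97, therefore u − v ≡ 0 (mod 97), i.e. u = v.
We now compute 93⁻¹ mod 97 explicitly. Euclid's algorithm: 97 = 1·93 + 4, 93 = 23·4 + 1; back-substituting gives 1 = 24·93 − 23·97, so 93⁻¹ ≡ 24 (mod 97).
Then y ↦ 24(y − 33) is a two-sided inverse to σ, so every y ∈ ℤ_{97} has a preimage.
So σ is bijective.
Since σ is bijective, we compute σ⁻¹(90): solve 93x + 33 ≡ 90 (mod 97), i.e. 93x ≡ 57 (mod 97).
Multiplying by 93⁻¹ = 24 gives x ≡ 24·57 = 1368 = 14·97 + 10 ≡ 10 (mod 97).
Check: σ(10) = 93·10 + 33 = 963 = 9·97 + 90 ≡ 90 (mod 97).

10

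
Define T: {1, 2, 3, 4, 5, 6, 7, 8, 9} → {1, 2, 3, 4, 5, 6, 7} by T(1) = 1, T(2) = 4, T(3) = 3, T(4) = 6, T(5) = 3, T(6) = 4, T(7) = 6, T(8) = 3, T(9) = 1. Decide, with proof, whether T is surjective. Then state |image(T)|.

4

No element maps to 2, so T is not surjective.
The image of T is {1, 3, 4, 6}, which has 4 elements.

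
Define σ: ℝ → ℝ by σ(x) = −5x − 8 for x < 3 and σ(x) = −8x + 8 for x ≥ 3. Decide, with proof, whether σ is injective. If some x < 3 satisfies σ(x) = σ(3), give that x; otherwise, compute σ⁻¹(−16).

Both pieces are strictly decreasing (slopes −5 and −8), so each is injective on its own interval.
The left piece maps (−∞, 3) onto (−23, ∞); the right piece maps [3, ∞) onto (−∞, −16].
These images overlap. In particular σ(3) = −16 (right piece), and solving −5x − 8 = −16 on the left piece gives x = 8/5 < 3.
So σ(8/5) = σ(3) with 8/5 ≠ 3, and σ is not injective. This x = 8/5 is the requested value below 3.

8/5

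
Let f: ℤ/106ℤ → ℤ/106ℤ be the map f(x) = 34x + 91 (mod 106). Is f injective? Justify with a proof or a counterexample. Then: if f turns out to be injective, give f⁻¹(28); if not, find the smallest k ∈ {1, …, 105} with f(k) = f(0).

Recall: injectivity means: for all u, v in the domain, f(u) = f(v) implies u = v.
We have gcd(34, 106) = 2 > 1. Taking u = 0 and v = 53: f(0) = 91 and f(53) = 34·53 + 91 = 1893 ≡ 91 (mod 106).
So f(0) = f(53) while 0 ≠ 53, thus f is not injective.
Since f is not injective, we find the least positive k with f(k) = f(0): this means 34k ≡ 0 (mod 106), i.e. 106 ∣ 34k. Since gcd(34, 106) = 2, dividing through by 2 this holds exactly when 53 ∣ 17k, and as gcd(17, 53) = 1, exactly when 53 ∣ k.
The smallest positive such k is 53.

53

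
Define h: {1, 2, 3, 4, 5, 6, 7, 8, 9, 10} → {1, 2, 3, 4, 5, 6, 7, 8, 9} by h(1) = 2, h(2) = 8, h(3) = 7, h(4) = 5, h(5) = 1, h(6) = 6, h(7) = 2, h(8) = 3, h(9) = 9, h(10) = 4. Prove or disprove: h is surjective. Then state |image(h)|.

9

Every element of the codomain has a preimage: 1 = h(5), 2 = h(1), 3 = h(8), 4 = h(10), 5 = h(4), 6 = h(6), 7 = h(3), 8 = h(2), 9 = h(9).
Hence h is surjective.
The image of h is {1, 2, 3, 4, 5, 6, 7, 8, 9}, which has 9 elements.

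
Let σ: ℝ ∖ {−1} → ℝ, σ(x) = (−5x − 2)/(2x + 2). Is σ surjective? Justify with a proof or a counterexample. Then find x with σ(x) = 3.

-8/11

If σ(x) = −5/2, cross-multiplying gives 2(−5x − 2) = −5(2x + 2), which simplifies to −4 = −10 — false.  So −5/2 has no preimage and σ is not surjective.
Solving σ(x) = 3: cross-multiplying gives −5x − 2 = 3(2x + 2), which rearranges to −11x = 8, so x = −8/11.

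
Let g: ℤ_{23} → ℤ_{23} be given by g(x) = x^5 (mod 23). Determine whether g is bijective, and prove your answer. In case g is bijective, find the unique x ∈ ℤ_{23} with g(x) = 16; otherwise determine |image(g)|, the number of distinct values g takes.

8

Since 23 is prime, the nonzero elements of ℤ_{23} form a cyclic group of order 22.
As gcd(5, 22) = 1, raising to the 5th power is a bijection on this group: if x_1^5 ≡ x_2^5 then (x_1x_2^{−1})^5 = 1, and the only element of order dividing gcd(5, 22) = 1 is 1, so x_1 = x_2.
With g(0) = 0 this makes g injective on all of ℤ_{23}, hence bijective (finite equal-size domain and codomain). In particular g is bijective.
Since g is bijective, we find the preimage of 16. The inverse of x ↦ x^5 on (ℤ_{23})^× is x ↦ x^9, because 5·9 = 45 = 2·22 + 1 ≡ 1 (mod 22) and x^{22} = 1 for x ≠ 0 (Fermat). So g⁻¹(16) = 16^9 mod 23.
Repeated squaring mod 23: 16^1 ≡ 16, 16^2 ≡ 16² = 256 ≡ 3, 16^4 ≡ 3² = 9, 16^8 ≡ 9² = 81 ≡ 12. Since 9 = 8 + 1, 16^9 ≡ 12·16: 12·16 = 192 ≡ 8. So 16^9 ≡ 8 (mod 23).
Hence g⁻¹(16) = 8.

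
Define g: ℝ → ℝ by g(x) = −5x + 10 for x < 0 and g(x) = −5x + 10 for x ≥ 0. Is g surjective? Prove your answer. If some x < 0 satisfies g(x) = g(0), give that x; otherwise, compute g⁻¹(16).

Both pieces are strictly decreasing (slopes −5 and −5), so each is injective on its own interval.
The left piece maps (−∞, 0) onto (10, ∞); the right piece maps [0, ∞) onto (−∞, 10].
These images together cover ℝ, so g is surjective.
Because the two images are disjoint, no x < 0 has g(x) = g(0), so we compute g⁻¹(16): 16 lies in (10, ∞), so solve −5x + 10 = 16: x = (16 − 10)/(−5) = −6/5.

-6/5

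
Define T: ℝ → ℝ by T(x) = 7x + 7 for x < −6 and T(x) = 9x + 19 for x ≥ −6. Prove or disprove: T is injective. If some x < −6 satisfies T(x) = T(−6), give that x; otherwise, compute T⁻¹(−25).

-44/9

Both pieces are strictly increasing (slopes 7 and 9), so each is injective on its own interval.
The left piece maps (−∞, −6) onto (−∞, −35); the right piece maps [−6, ∞) onto [−35, ∞).
These images are disjoint, so no value is attained by both pieces. Hence T is injective.
Because the two images are disjoint, no x < −6 has T(x) = T(−6), so we compute T⁻¹(−25): −25 lies in [−35, ∞), so solve 9x + 19 = −25: x = (−25 − 19)/9 = −44/9.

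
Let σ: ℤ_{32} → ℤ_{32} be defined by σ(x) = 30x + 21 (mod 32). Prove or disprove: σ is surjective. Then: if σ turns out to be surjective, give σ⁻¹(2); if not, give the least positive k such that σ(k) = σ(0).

16

Since gcd(30, 32) = 2, we have 30x ≡ 0 (mod 2) for all x, so σ(x) ≡ 1 (mod 2).
But 0 ≢ 1 (mod 2), so 0 ∈ ℤ_{32} has no preimage. So σ is not surjective.
Since σ is not surjective, we find the least positive k with σ(k) = σ(0): this means 30k ≡ 0 (mod 32), i.e. 32 ∣ 30k. Since gcd(30, 32) = 2, dividing through by 2 this holds exactly when 16 ∣ 15k, and as gcd(15, 16) = 1, exactly when 16 ∣ k.
The smallest positive such k is 16.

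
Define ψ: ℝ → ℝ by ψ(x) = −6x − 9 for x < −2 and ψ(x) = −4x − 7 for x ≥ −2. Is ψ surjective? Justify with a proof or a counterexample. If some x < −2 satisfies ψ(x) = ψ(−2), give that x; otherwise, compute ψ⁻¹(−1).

-3/2

Both pieces are strictly decreasing (slopes −6 and −4), so each is injective on its own interval.
The left piece maps (−∞, −2) onto (3, ∞); the right piece maps [−2, ∞) onto (−∞, 1].
The union (3, ∞) ∪ (−∞, 1] omits the interval between 3 and 1; in particular 3 has no preimage. So ψ is not surjective.
Because the two images are disjoint, no x < −2 has ψ(x) = ψ(−2), so we compute ψ⁻¹(−1): −1 lies in (−∞, 1], so solve −4x − 7 = −1: x = (−1 + 7)/(−4) = −3/2.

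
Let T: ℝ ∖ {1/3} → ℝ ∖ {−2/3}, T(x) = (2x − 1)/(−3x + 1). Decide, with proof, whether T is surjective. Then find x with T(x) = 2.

For any y ≠ −2/3, solving y(−3x + 1) = 2x − 1 for x gives a well-defined x ≠ 1/3. So T is surjective.
Solving T(x) = 2: cross-multiplying gives 2x − 1 = 2(−3x + 1), which rearranges to 8x = 3, so x = 3/8.

3/8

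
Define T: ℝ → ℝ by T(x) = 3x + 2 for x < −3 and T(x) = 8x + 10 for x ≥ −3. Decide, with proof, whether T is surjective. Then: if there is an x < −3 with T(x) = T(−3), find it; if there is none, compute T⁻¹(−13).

Both pieces are strictly increasing (slopes 3 and 8), so each is injective on its own interval.
The left piece maps (−∞, −3) onto (−∞, −7); the right piece maps [−3, ∞) onto [−14, ∞).
The union (−∞, −7) ∪ [−14, ∞) covers ℝ, so T is surjective.
For the follow-up: the images overlap, so an x < −3 with T(x) = T(−3) exists. T(−3) = −14; solving 3x + 2 = −14 for x < −3 gives x = (−14 − 2)/3 = −16/3.

-16/3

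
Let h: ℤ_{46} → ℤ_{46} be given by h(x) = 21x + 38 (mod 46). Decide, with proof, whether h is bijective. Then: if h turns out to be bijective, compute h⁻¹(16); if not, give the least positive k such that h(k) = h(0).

34

Recall: h is injective if h(a) = h(b) implies a = b.
Suppose h(a) = h(b) in ℤ_{46}. Then 21a + 38 ≡ 21b + 38 (mod 46), thus 21(a − b) ≡ 0 (mod 46).
Since gcd(21, 46) = 1, 21 is invertible modulo 46, hence a − b ≡ 0 (mod 46), i.e. a = b.
We now compute 21⁻¹ mod 46 explicitly. Euclid's algorithm: 46 = 2·21 + 4, 21 = 5·4 + 1; back-substituting gives 1 = 11·21 − 5·46, so 21⁻¹ ≡ 11 (mod 46).
Then y ↦ 11(y − 38) is a two-sided inverse to h, so every y ∈ ℤ_{46} has a preimage.
So h is bijective.
Since h is bijective, we compute h⁻¹(16): solve 21x + 38 ≡ 16 (mod 46), i.e. 21x ≡ 24 (mod 46).
Multiplying by 21⁻¹ = 11 gives x ≡ 11·24 = 264 = 5·46 + 34 ≡ 34 (mod 46).
Check: h(34) = 21·34 + 38 = 752 = 16·46 + 16 ≡ 16 (mod 46).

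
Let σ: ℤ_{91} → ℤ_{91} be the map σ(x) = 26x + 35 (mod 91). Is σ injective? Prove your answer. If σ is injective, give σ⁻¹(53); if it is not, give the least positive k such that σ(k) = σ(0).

7

By definition, σ is injective when σ(u) = σ(v) forces u = v.
We have gcd(26, 91) = 13 > 1. Taking u = 0 and v = 7: σ(0) = 35 and σ(7) = 26·7 + 35 = 217 ≡ 35 (mod 91).
So σ(0) = σ(7) while 0 ≠ 7, thus σ is not injective.
Since σ is not injective, we find the least positive k with σ(k) = σ(0): this means 26k ≡ 0 (mod 91), i.e. 91 ∣ 26k. Since gcd(26, 91) = 13, dividing through by 13 this holds exactly when 7 ∣ 2k, and as gcd(2, 7) = 1, exactly when 7 ∣ k.
The smallest positive such k is 7.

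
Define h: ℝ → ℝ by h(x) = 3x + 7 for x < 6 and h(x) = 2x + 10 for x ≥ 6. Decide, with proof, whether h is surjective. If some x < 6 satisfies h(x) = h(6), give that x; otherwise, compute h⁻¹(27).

Both pieces are strictly increasing (slopes 3 and 2), so each is injective on its own interval.
The left piece maps (−∞, 6) onto (−∞, 25); the right piece maps [6, ∞) onto [22, ∞).
The union (−∞, 25) ∪ [22, ∞) covers ℝ, so h is surjective.
For the follow-up: the images overlap, so an x < 6 with h(x) = h(6) exists. h(6) = 22; solving 3x + 7 = 22 for x < 6 gives x = (22 − 7)/3 = 5.

5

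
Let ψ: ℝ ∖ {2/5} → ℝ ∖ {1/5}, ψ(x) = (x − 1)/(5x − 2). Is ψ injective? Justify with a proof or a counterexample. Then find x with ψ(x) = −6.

13/31

Suppose ψ(a) = ψ(b). Cross-multiplying: (a − 1)(5b − 2) = (b − 1)(5a − 2).
Expanding both sides and cancelling the symmetric terms leaves 3·(a − b) = 0. Since 3 ≠ 0, a = b. So ψ is injective.
Solving ψ(x) = −6: cross-multiplying gives x − 1 = −6(5x − 2), which rearranges to 31x = 13, so x = 13/31.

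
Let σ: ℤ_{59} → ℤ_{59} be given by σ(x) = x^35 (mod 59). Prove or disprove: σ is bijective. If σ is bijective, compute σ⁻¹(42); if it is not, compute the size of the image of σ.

37

Since 59 is prime, the nonzero elements of ℤ_{59} form a cyclic group of order 58.
As gcd(35, 58) = 1, raising to the 35th power is a bijection on this group: if s^35 ≡ t^35 then (st^{−1})^35 = 1, and the only element of order dividing gcd(35, 58) = 1 is 1, so s = t.
With σ(0) = 0 this makes σ injective on all of ℤ_{59}, hence bijective (finite equal-size domain and codomain). In particular σ is bijective.
Since σ is bijective, we find the preimage of 42. The inverse of x ↦ x^35 on (ℤ_{59})^× is x ↦ x^5, because 35·5 = 175 = 3·58 + 1 ≡ 1 (mod 58) and x^{58} = 1 for x ≠ 0 (Fermat). So σ⁻¹(42) = 42^5 mod 59.
Repeated squaring mod 59: 42^1 ≡ 42, 42^2 ≡ 42² = 1764 ≡ 53, 42^4 ≡ 53² = 2809 ≡ 36. Since 5 = 4 + 1, 42^5 ≡ 36·42: 36·42 = 1512 ≡ 37. So 42^5 ≡ 37 (mod 59).
Hence σ⁻¹(42) = 37.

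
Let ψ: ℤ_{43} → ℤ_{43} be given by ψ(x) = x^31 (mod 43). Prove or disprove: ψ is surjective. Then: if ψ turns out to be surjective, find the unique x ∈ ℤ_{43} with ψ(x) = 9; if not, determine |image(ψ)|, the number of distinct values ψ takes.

Since 43 is prime, the nonzero elements of ℤ_{43} form a cyclic group of order 42.
As gcd(31, 42) = 1, raising to the 31st power is a bijection on this group: if x_1^31 ≡ x_2^31 then (x_1x_2^{−1})^31 = 1, and the only element of order dividing gcd(31, 42) = 1 is 1, so x_1 = x_2.
With ψ(0) = 0 this makes ψ injective on all of ℤ_{43}, hence bijective (finite equal-size domain and codomain). In particular ψ is surjective.
Since ψ is surjective, we find the preimage of 9. The inverse of x ↦ x^31 on (ℤ_{43})^× is x ↦ x^19, because 31·19 = 589 = 14·42 + 1 ≡ 1 (mod 42) and x^{42} = 1 for x ≠ 0 (Fermat). So ψ⁻¹(9) = 9^19 mod 43.
Repeated squaring mod 43: 9^1 ≡ 9, 9^2 ≡ 9² = 81 ≡ 38, 9^4 ≡ 38² = 1444 ≡ 25, 9^8 ≡ 25² = 625 ≡ 23, 9^16 ≡ 23² = 529 ≡ 13. Since 19 = 16 + 2 + 1, 9^19 ≡ 13·38·9: 13·38 = 494 ≡ 21, then 21·9 = 189 ≡ 17. So 9^19 ≡ 17 (mod 43).
Hence ψ⁻¹(9) = 17.

17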